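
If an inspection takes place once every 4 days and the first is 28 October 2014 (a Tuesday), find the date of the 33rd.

5 March 2015

The 33rd occurrence is 32 intervals after the first: 32 × 4 = 128 days after 28 October 2014.
October has 31 days — 3 days to the end of October leaves 125.
November has 30 days (95 left).
December has 31 days (64 left).
January has 31 days (33 left).
February has 28 days (5 left).
5 days into March → 5 March 2015.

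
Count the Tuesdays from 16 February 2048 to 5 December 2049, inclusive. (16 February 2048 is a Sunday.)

16 February 2048 is a Sunday; the first Tuesday on or after it is 18 February 2048 (2 days later).
From 18 February 2048 to 5 December 2049: 317 + 339 = 656 days (rest of 2048, to 5 December 2049 in 2049).
656 ÷ 7 = 93 full weeks with remainder 5, so 93 more Tuesdays after the first → 94.

94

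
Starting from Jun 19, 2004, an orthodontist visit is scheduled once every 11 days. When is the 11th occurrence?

Oct 7, 2004

The 11th occurrence is 10 intervals after the first: 10 × 11 = 110 days after Jun 19, 2004.
Jun has 30 days — 11 days to the end of Jun leaves 99.
Jul has 31 days (68 left).
Aug has 31 days (37 left).
Sep has 30 days (7 left).
7 days into Oct → Oct 7, 2004.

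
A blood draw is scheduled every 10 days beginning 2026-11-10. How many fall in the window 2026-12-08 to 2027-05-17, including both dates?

16

Occurrences land 10·i days after 2026-11-10 for i = 0, 1, 2, …
2026-12-08 is 28 days after the start; 28 ÷ 10 = 2 remainder 8; since the remainder is 8, round up to i = 3. First occurrence in the window: #4 on 2026-12-10 (3×10 = 30 days in).
2027-05-17 is 188 days after the start; 188 ÷ 10 = 18 remainder 8. Last occurrence in the window: #19 on 2027-05-09.
Occurrences #4 through #19: 16 in total.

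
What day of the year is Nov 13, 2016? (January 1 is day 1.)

318

Days in months before Nov: 31 + 29 + 31 + 30 + 31 + 30 + 31 + 31 + 30 + 31 = 305.
Plus 13 days into Nov → day 318.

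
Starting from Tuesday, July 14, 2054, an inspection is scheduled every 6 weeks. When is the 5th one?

December 29, 2054

The 5th occurrence is 4 intervals after the first: 4 × 42 = 168 days after July 14, 2054.
July has 31 days — 17 days to the end of July leaves 151.
August has 31 days (120 left).
September has 30 days (90 left).
October has 31 days (59 left).
November has 30 days (29 left).
29 days into December → December 29, 2054.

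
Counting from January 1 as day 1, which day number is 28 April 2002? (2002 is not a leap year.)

118

Days in months before April: 31 + 28 + 31 = 90.
Plus 28 days into April → day 118.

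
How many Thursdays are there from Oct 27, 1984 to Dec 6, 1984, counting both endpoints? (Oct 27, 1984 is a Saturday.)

Oct 27, 1984 is a Saturday; the first Thursday on or after it is Nov 1, 1984 (5 days later).
From Nov 1, 1984 to Dec 6, 1984: 29 + 6 = 35 days (rest of Nov, Dec).
35 ÷ 7 = 5 full weeks with remainder 0, so 5 more Thursdays after the first → 6.

6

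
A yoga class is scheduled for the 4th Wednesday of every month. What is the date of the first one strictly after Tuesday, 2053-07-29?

2053-08-27

July 2053 starts on a Tuesday; its first Wednesday is the 2nd, so the 4th Wednesday is the 23rd — 2053-07-23.
That is not after 2053-07-29, so look at August 2053.
August 2053 starts on a Friday; its first Wednesday is the 6th, so the 4th Wednesday is the 27th — 2053-08-27.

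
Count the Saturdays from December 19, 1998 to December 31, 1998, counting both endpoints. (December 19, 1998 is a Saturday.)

December 19, 1998 is a Saturday; the first Saturday on or after it is December 19, 1998.
From December 19, 1998 to December 31, 1998 is 31 − 19 = 12 days.
12 ÷ 7 = 1 full weeks with remainder 5, so 1 more Saturdays after the first → 2.

2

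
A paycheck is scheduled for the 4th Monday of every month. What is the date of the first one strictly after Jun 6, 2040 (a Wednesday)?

Jun 25, 2040

Jun 2040 starts on a Friday; its first Monday is the 4th, so the 4th Monday is the 25th — Jun 25, 2040.
Jun 25, 2040 is after Jun 6, 2040, so that is the next one.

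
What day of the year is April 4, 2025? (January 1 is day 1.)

94

Days in months before April: 31 + 28 + 31 = 90.
Plus 4 days into April → day 94.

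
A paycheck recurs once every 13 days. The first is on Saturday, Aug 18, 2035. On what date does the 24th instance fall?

Jun 12, 2036

The 24th occurrence is 23 intervals after the first: 23 × 13 = 299 days after Aug 18, 2035.
Aug has 31 days — 13 days to the end of Aug leaves 286.
Sep has 30 days (256 left).
Oct has 31 days (225 left).
Nov has 30 days (195 left).
Dec has 31 days (164 left).
Jan has 31 days (133 left).
Feb has 29 days (104 left).
Mar has 31 days (73 left).
Apr has 30 days (43 left).
May has 31 days (12 left).
12 days into Jun → Jun 12, 2036.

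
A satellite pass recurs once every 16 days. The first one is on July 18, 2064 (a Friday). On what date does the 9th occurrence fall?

November 23, 2064

The 9th occurrence is 8 intervals after the first: 8 × 16 = 128 days after July 18, 2064.
July has 31 days — 13 days to the end of July leaves 115.
August has 31 days (84 left).
September has 30 days (54 left).
October has 31 days (23 left).
23 days into November → November 23, 2064.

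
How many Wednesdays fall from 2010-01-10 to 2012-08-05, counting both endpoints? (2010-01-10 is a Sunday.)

2010-01-10 is a Sunday; the first Wednesday on or after it is 2010-01-13 (3 days later).
From 2010-01-13 to 2012-08-05: 352 + 365 + 218 = 935 days (rest of 2010, 2011, to 2012-08-05 in 2012).
935 ÷ 7 = 133 full weeks with remainder 4, so 133 more Wednesdays after the first → 134.

134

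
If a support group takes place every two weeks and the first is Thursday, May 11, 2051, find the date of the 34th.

The 34th occurrence is 33 intervals after the first: 33 × 14 = 462 days after May 11, 2051.
May has 31 days — 20 days to the end of May leaves 442.
From end of May to end of 2051 is 214 days (228 left).
January has 31 days (197 left).
February has 29 days (168 left).
March has 31 days (137 left).
April has 30 days (107 left).
May has 31 days (76 left).
June has 30 days (46 left).
July has 31 days (15 left).
15 days into August → August 15, 2052.

August 15, 2052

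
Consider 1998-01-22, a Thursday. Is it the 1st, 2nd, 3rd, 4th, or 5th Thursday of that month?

4th

Day 22 falls in week ⌈22/7⌉ of the month.
Days 1–7 hold the 1st Thursday, 8–14 the 2nd, 15–21 the 3rd, 22–28 the 4th, 29–31 the 5th.
22 is in the range for the 4th.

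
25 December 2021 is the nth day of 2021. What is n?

Days in months before December: 31 + 28 + 31 + 30 + 31 + 30 + 31 + 31 + 30 + 31 + 30 = 334.
Plus 25 days into December → day 359.

359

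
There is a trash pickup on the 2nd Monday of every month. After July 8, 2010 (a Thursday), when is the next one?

July 12, 2010

July 2010 starts on a Thursday; its first Monday is the 5th, so the 2nd Monday is the 12th — July 12, 2010.
July 12, 2010 is after July 8, 2010, so that is the next one.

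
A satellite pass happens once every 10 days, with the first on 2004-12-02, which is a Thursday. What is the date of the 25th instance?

The 25th occurrence is 24 intervals after the first: 24 × 10 = 240 days after 2004-12-02.
December has 31 days — 29 days to the end of December leaves 211.
January has 31 days (180 left).
February has 28 days (152 left).
March has 31 days (121 left).
April has 30 days (91 left).
May has 31 days (60 left).
June has 30 days (30 left).
30 days into July → 2005-07-30.

2005-07-30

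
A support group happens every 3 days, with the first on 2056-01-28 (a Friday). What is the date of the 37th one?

The 37th occurrence is 36 intervals after the first: 36 × 3 = 108 days after 2056-01-28.
January has 31 days — 3 days to the end of January leaves 105.
February has 29 days (76 left).
March has 31 days (45 left).
April has 30 days (15 left).
15 days into May → 2056-05-15.

2056-05-15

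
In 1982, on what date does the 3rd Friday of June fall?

The first Friday of June 1982 is June 4.
The 3rd Friday is 2 weeks later: 4 + 14 = 18.

June 18, 1982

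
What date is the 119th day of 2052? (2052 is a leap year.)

Jan has 31 days (119 − 31 = 88 remain).
Feb has 29 days (88 − 29 = 59 remain).
Mar has 31 days (59 − 31 = 28 remain).
28 into Apr → Apr 28.

Apr 28, 2052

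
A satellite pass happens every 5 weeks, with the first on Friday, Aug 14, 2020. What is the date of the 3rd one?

The 3rd occurrence is 2 intervals after the first: 2 × 35 = 70 days after Aug 14, 2020.
Aug has 31 days — 17 days to the end of Aug leaves 53.
Sep has 30 days (23 left).
23 days into Oct → Oct 23, 2020.

Oct 23, 2020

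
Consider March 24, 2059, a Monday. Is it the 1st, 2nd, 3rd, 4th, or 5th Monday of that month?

Day 24 falls in week ⌈24/7⌉ of the month.
Days 1–7 hold the 1st Monday, 8–14 the 2nd, 15–21 the 3rd, 22–28 the 4th, 29–31 the 5th.
24 is in the range for the 4th.

4th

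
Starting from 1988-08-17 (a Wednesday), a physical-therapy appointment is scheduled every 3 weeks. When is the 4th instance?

The 4th occurrence is 3 intervals after the first: 3 × 21 = 63 days after 1988-08-17.
August has 31 days — 14 days to the end of August leaves 49.
September has 30 days (19 left).
19 days into October → 1988-10-19.

1988-10-19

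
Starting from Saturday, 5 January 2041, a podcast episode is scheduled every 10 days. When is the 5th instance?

The 5th occurrence is 4 intervals after the first: 4 × 10 = 40 days after 5 January 2041.
January has 31 days — 26 days to the end of January leaves 14.
14 days into February → 14 February 2041.

14 February 2041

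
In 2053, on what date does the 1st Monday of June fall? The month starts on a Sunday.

2 June 2053

June 2053 begins on a Sunday, so the first Monday is June 2 (1 day later).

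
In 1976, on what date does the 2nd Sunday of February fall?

The first Sunday of February 1976 is February 1.
The 2nd Sunday is 1 weeks later: 1 + 7 = 8.

8 February 1976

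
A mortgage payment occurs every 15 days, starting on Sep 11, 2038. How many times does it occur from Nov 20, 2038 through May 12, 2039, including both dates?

12

Occurrences land 15·i days after Sep 11, 2038 for i = 0, 1, 2, …
Nov 20, 2038 is 70 days after the start; 70 ÷ 15 = 4 remainder 10; since the remainder is 10, round up to i = 5. First occurrence in the window: #6 on Nov 25, 2038 (5×15 = 75 days in).
May 12, 2039 is 243 days after the start; 243 ÷ 15 = 16 remainder 3. Last occurrence in the window: #17 on May 9, 2039.
Occurrences #6 through #17: 12 in total.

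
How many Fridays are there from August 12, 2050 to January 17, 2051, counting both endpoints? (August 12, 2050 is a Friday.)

August 12, 2050 is a Friday; the first Friday on or after it is August 12, 2050.
From August 12, 2050 to January 17, 2051: 19 + 30 + 31 + 30 + 31 + 17 = 158 days (rest of August, September, October, November, December, January).
158 ÷ 7 = 22 full weeks with remainder 4, so 22 more Fridays after the first → 23.

23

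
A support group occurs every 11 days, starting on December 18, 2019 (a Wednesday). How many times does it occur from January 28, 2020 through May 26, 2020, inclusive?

Occurrences land 11·i days after December 18, 2019 for i = 0, 1, 2, …
January 28, 2020 is 41 days after the start; 41 ÷ 11 = 3 remainder 8; since the remainder is 8, round up to i = 4. First occurrence in the window: #5 on January 31, 2020 (4×11 = 44 days in).
May 26, 2020 is 160 days after the start; 160 ÷ 11 = 14 remainder 6. Last occurrence in the window: #15 on May 20, 2020.
Occurrences #5 through #15: 11 in total.

11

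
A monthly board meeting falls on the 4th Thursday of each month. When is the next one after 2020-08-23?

August 2020 starts on a Saturday; its first Thursday is the 6th, so the 4th Thursday is the 27th — 2020-08-27.
2020-08-27 is after 2020-08-23, so that is the next one.

2020-08-27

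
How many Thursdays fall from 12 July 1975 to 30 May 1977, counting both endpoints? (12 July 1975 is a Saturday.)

12 July 1975 is a Saturday; the first Thursday on or after it is 17 July 1975 (5 days later).
From 17 July 1975 to 30 May 1977: 167 + 366 + 150 = 683 days (rest of 1975, 1976, to 30 May 1977 in 1977).
683 ÷ 7 = 97 full weeks with remainder 4, so 97 more Thursdays after the first → 98.

98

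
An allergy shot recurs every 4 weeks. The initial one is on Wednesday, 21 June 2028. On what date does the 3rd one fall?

The 3rd occurrence is 2 intervals after the first: 2 × 28 = 56 days after 21 June 2028.
June has 30 days — 9 days to the end of June leaves 47.
July has 31 days (16 left).
16 days into August → 16 August 2028.

16 August 2028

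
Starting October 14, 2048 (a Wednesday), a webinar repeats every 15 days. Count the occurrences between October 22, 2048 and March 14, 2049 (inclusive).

Occurrences land 15·i days after October 14, 2048 for i = 0, 1, 2, …
October 22, 2048 is 8 days after the start; 8 ÷ 15 = 0 remainder 8; since the remainder is 8, round up to i = 1. First occurrence in the window: #2 on October 29, 2048 (1×15 = 15 days in).
March 14, 2049 is 151 days after the start; 151 ÷ 15 = 10 remainder 1. Last occurrence in the window: #11 on March 13, 2049.
Occurrences #2 through #11: 10 in total.

10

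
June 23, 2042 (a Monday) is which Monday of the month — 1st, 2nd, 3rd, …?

Day 23 falls in week ⌈23/7⌉ of the month.
Days 1–7 hold the 1st Monday, 8–14 the 2nd, 15–21 the 3rd, 22–28 the 4th, 29–31 the 5th.
23 is in the range for the 4th.

4th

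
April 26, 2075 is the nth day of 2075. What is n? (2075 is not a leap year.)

Days in months before April: 31 + 28 + 31 = 90.
Plus 26 days into April → day 116.

116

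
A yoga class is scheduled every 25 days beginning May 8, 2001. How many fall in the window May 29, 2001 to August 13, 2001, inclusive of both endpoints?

3

Occurrences land 25·i days after May 8, 2001 for i = 0, 1, 2, …
May 29, 2001 is 21 days after the start; 21 ÷ 25 = 0 remainder 21; since the remainder is 21, round up to i = 1. First occurrence in the window: #2 on June 2, 2001 (1×25 = 25 days in).
August 13, 2001 is 97 days after the start; 97 ÷ 25 = 3 remainder 22. Last occurrence in the window: #4 on July 22, 2001.
Occurrences #2 through #4: 3 in total.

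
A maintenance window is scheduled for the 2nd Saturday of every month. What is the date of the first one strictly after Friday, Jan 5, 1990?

Jan 13, 1990

Jan 1990 starts on a Monday; its first Saturday is the 6th, so the 2nd Saturday is the 13th — Jan 13, 1990.
Jan 13, 1990 is after Jan 5, 1990, so that is the next one.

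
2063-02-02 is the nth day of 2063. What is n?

Days in months before February: 31 = 31.
Plus 2 days into February → day 33.

33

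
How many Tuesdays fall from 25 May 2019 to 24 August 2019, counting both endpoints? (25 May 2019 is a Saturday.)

25 May 2019 is a Saturday; the first Tuesday on or after it is 28 May 2019 (3 days later).
From 28 May 2019 to 24 August 2019: 3 + 30 + 31 + 24 = 88 days (rest of May, June, July, August).
88 ÷ 7 = 12 full weeks with remainder 4, so 12 more Tuesdays after the first → 13.

13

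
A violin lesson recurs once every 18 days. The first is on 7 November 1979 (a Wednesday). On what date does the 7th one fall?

The 7th occurrence is 6 intervals after the first: 6 × 18 = 108 days after 7 November 1979.
November has 30 days — 23 days to the end of November leaves 85.
December has 31 days (54 left).
January has 31 days (23 left).
23 days into February → 23 February 1980.

23 February 1980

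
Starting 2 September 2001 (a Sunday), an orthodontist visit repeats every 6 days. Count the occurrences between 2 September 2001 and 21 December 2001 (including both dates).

Occurrences land 6·i days after 2 September 2001 for i = 0, 1, 2, …
The window opens on the start date, so the first occurrence inside is #1 on 2 September 2001.
21 December 2001 is 110 days after the start; 110 ÷ 6 = 18 remainder 2. Last occurrence in the window: #19 on 19 December 2001.
Occurrences #1 through #19: 19 in total.

19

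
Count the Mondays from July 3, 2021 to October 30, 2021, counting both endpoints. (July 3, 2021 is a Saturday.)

July 3, 2021 is a Saturday; the first Monday on or after it is July 5, 2021 (2 days later).
From July 5, 2021 to October 30, 2021: 26 + 31 + 30 + 30 = 117 days (rest of July, August, September, October).
117 ÷ 7 = 16 full weeks with remainder 5, so 16 more Mondays after the first → 17.

17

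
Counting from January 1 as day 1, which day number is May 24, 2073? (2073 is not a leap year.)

144

Days in months before May: 31 + 28 + 31 + 30 = 120.
Plus 24 days into May → day 144.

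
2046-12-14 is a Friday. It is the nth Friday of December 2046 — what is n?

Day 14 falls in week ⌈14/7⌉ of the month.
Days 1–7 hold the 1st Friday, 8–14 the 2nd, 15–21 the 3rd, 22–28 the 4th, 29–31 the 5th.
14 is in the range for the 2nd.

2nd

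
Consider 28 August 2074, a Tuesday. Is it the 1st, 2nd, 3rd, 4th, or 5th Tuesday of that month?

Day 28 falls in week ⌈28/7⌉ of the month.
Days 1–7 hold the 1st Tuesday, 8–14 the 2nd, 15–21 the 3rd, 22–28 the 4th, 29–31 the 5th.
28 is in the range for the 4th.

4th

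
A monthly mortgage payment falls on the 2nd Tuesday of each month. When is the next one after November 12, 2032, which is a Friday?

December 14, 2032

November 2032 starts on a Monday; its first Tuesday is the 2nd, so the 2nd Tuesday is the 9th — November 9, 2032.
That is not after November 12, 2032, so look at December 2032.
December 2032 starts on a Wednesday; its first Tuesday is the 7th, so the 2nd Tuesday is the 14th — December 14, 2032.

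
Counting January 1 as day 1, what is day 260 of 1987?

Sep 17, 1987

Jan has 31 days (260 − 31 = 229 remain).
Feb has 28 days (229 − 28 = 201 remain).
Mar has 31 days (201 − 31 = 170 remain).
Apr has 30 days (170 − 30 = 140 remain).
May has 31 days (140 − 31 = 109 remain).
Jun has 30 days (109 − 30 = 79 remain).
Jul has 31 days (79 − 31 = 48 remain).
Aug has 31 days (48 − 31 = 17 remain).
17 into Sep → Sep 17.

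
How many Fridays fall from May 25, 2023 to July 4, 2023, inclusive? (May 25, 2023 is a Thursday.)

May 25, 2023 is a Thursday; the first Friday on or after it is May 26, 2023 (1 day later).
From May 26, 2023 to July 4, 2023: 5 + 30 + 4 = 39 days (rest of May, June, July).
39 ÷ 7 = 5 full weeks with remainder 4, so 5 more Fridays after the first → 6.

6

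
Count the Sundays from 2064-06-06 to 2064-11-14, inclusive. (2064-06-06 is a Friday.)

23

2064-06-06 is a Friday; the first Sunday on or after it is 2064-06-08 (2 days later).
From 2064-06-08 to 2064-11-14: 22 + 31 + 31 + 30 + 31 + 14 = 159 days (rest of June, July, August, September, October, November).
159 ÷ 7 = 22 full weeks with remainder 5, so 22 more Sundays after the first → 23.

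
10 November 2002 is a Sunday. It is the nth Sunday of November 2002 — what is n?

2nd

Day 10 falls in week ⌈10/7⌉ of the month.
Days 1–7 hold the 1st Sunday, 8–14 the 2nd, 15–21 the 3rd, 22–28 the 4th, 29–31 the 5th.
10 is in the range for the 2nd.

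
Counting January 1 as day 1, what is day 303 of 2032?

October 29, 2032

January has 31 days (303 − 31 = 272 remain).
February has 29 days (272 − 29 = 243 remain).
March has 31 days (243 − 31 = 212 remain).
April has 30 days (212 − 30 = 182 remain).
May has 31 days (182 − 31 = 151 remain).
June has 30 days (151 − 30 = 121 remain).
July has 31 days (121 − 31 = 90 remain).
August has 31 days (90 − 31 = 59 remain).
September has 30 days (59 − 30 = 29 remain).
29 into October → October 29.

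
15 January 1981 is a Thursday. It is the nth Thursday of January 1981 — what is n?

3rd

Day 15 falls in week ⌈15/7⌉ of the month.
Days 1–7 hold the 1st Thursday, 8–14 the 2nd, 15–21 the 3rd, 22–28 the 4th, 29–31 the 5th.
15 is in the range for the 3rd.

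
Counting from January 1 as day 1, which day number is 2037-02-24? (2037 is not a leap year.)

55

Days in months before February: 31 = 31.
Plus 24 days into February → day 55.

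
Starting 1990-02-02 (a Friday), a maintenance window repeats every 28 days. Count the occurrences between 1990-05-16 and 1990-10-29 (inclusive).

Occurrences land 28·i days after 1990-02-02 for i = 0, 1, 2, …
1990-05-16 is 103 days after the start; 103 ÷ 28 = 3 remainder 19; since the remainder is 19, round up to i = 4. First occurrence in the window: #5 on 1990-05-25 (4×28 = 112 days in).
1990-10-29 is 269 days after the start; 269 ÷ 28 = 9 remainder 17. Last occurrence in the window: #10 on 1990-10-12.
Occurrences #5 through #10: 6 in total.

6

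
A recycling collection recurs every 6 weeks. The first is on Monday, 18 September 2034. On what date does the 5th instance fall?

The 5th occurrence is 4 intervals after the first: 4 × 42 = 168 days after 18 September 2034.
September has 30 days — 12 days to the end of September leaves 156.
October has 31 days (125 left).
November has 30 days (95 left).
December has 31 days (64 left).
January has 31 days (33 left).
February has 28 days (5 left).
5 days into March → 5 March 2035.

5 March 2035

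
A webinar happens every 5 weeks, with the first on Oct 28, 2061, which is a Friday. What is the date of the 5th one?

The 5th occurrence is 4 intervals after the first: 4 × 35 = 140 days after Oct 28, 2061.
Oct has 31 days — 3 days to the end of Oct leaves 137.
Nov has 30 days (107 left).
Dec has 31 days (76 left).
Jan has 31 days (45 left).
Feb has 28 days (17 left).
17 days into Mar → Mar 17, 2062.

Mar 17, 2062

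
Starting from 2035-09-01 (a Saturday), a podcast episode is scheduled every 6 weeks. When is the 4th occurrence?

2036-01-05

The 4th occurrence is 3 intervals after the first: 3 × 42 = 126 days after 2035-09-01.
September has 30 days — 29 days to the end of September leaves 97.
October has 31 days (66 left).
November has 30 days (36 left).
December has 31 days (5 left).
5 days into January → 2036-01-05.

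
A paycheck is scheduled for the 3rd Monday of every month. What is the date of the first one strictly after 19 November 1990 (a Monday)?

November 1990 starts on a Thursday; its first Monday is the 5th, so the 3rd Monday is the 19th — 19 November 1990.
That is not after 19 November 1990, so look at December 1990.
December 1990 starts on a Saturday; its first Monday is the 3rd, so the 3rd Monday is the 17th — 17 December 1990.

17 December 1990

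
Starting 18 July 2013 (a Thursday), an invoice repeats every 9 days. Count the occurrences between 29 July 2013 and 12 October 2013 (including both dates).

8

Occurrences land 9·i days after 18 July 2013 for i = 0, 1, 2, …
29 July 2013 is 11 days after the start; 11 ÷ 9 = 1 remainder 2; since the remainder is 2, round up to i = 2. First occurrence in the window: #3 on 5 August 2013 (2×9 = 18 days in).
12 October 2013 is 86 days after the start; 86 ÷ 9 = 9 remainder 5. Last occurrence in the window: #10 on 7 October 2013.
Occurrences #3 through #10: 8 in total.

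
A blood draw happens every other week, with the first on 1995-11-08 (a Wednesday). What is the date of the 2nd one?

1995-11-22

The 2nd occurrence is 1 interval after the first: 1 × 14 = 14 days after 1995-11-08.
14 days later is 1995-11-22.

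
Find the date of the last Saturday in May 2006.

The first Saturday of May 2006 is May 6.
May 2006 has 31 days. Adding weeks: 6, 13, 20, 27 — the last one ≤ 31 is the 27th.

27 May 2006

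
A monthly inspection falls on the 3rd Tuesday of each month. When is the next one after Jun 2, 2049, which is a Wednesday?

Jun 15, 2049

Jun 2049 starts on a Tuesday; its first Tuesday is the 1st, so the 3rd Tuesday is the 15th — Jun 15, 2049.
Jun 15, 2049 is after Jun 2, 2049, so that is the next one.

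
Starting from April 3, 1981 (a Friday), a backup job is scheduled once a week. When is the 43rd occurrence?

The 43rd occurrence is 42 intervals after the first: 42 × 7 = 294 days after April 3, 1981.
April has 30 days — 27 days to the end of April leaves 267.
May has 31 days (236 left).
June has 30 days (206 left).
July has 31 days (175 left).
August has 31 days (144 left).
September has 30 days (114 left).
October has 31 days (83 left).
November has 30 days (53 left).
December has 31 days (22 left).
22 days into January → January 22, 1982.

January 22, 1982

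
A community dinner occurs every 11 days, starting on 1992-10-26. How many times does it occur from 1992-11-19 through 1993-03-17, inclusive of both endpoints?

10

Occurrences land 11·i days after 1992-10-26 for i = 0, 1, 2, …
1992-11-19 is 24 days after the start; 24 ÷ 11 = 2 remainder 2; since the remainder is 2, round up to i = 3. First occurrence in the window: #4 on 1992-11-28 (3×11 = 33 days in).
1993-03-17 is 142 days after the start; 142 ÷ 11 = 12 remainder 10. Last occurrence in the window: #13 on 1993-03-07.
Occurrences #4 through #13: 10 in total.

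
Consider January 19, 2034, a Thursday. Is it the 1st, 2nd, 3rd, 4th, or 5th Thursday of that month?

3rd

Day 19 falls in week ⌈19/7⌉ of the month.
Days 1–7 hold the 1st Thursday, 8–14 the 2nd, 15–21 the 3rd, 22–28 the 4th, 29–31 the 5th.
19 is in the range for the 3rd.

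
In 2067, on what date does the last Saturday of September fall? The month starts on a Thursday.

September 2067 begins on a Thursday, so the first Saturday is September 3 (2 days later).
September 2067 has 30 days. Adding weeks: 3, 10, 17, 24 — the last one ≤ 30 is the 24th.

24 September 2067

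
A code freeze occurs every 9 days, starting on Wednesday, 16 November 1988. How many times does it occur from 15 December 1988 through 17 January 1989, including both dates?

Occurrences land 9·i days after 16 November 1988 for i = 0, 1, 2, …
15 December 1988 is 29 days after the start; 29 ÷ 9 = 3 remainder 2; since the remainder is 2, round up to i = 4. First occurrence in the window: #5 on 22 December 1988 (4×9 = 36 days in).
17 January 1989 is 62 days after the start; 62 ÷ 9 = 6 remainder 8. Last occurrence in the window: #7 on 9 January 1989.
Occurrences #5 through #7: 3 in total.

3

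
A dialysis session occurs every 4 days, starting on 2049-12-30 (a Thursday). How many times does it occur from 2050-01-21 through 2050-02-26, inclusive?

Occurrences land 4·i days after 2049-12-30 for i = 0, 1, 2, …
2050-01-21 is 22 days after the start; 22 ÷ 4 = 5 remainder 2; since the remainder is 2, round up to i = 6. First occurrence in the window: #7 on 2050-01-23 (6×4 = 24 days in).
2050-02-26 is 58 days after the start; 58 ÷ 4 = 14 remainder 2. Last occurrence in the window: #15 on 2050-02-24.
Occurrences #7 through #15: 9 in total.

9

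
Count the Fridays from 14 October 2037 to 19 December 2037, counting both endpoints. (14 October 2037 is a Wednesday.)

14 October 2037 is a Wednesday; the first Friday on or after it is 16 October 2037 (2 days later).
From 16 October 2037 to 19 December 2037: 15 + 30 + 19 = 64 days (rest of October, November, December).
64 ÷ 7 = 9 full weeks with remainder 1, so 9 more Fridays after the first → 10.

10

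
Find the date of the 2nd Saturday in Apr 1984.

Apr 1984 begins on a Sunday, so the first Saturday is Apr 7 (6 days later).
The 2nd Saturday is 1 weeks later: 7 + 7 = 14.

Apr 14, 1984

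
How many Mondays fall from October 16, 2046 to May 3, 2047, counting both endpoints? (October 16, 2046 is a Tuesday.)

28

October 16, 2046 is a Tuesday; the first Monday on or after it is October 22, 2046 (6 days later).
From October 22, 2046 to May 3, 2047: 9 + 30 + 31 + 31 + 28 + 31 + 30 + 3 = 193 days (rest of October, November, December, January, February, March, April, May).
193 ÷ 7 = 27 full weeks with remainder 4, so 27 more Mondays after the first → 28.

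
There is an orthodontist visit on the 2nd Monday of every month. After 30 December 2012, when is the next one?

December 2012 starts on a Saturday; its first Monday is the 3rd, so the 2nd Monday is the 10th — 10 December 2012.
That is not after 30 December 2012, so look at January 2013.
January 2013 starts on a Tuesday; its first Monday is the 7th, so the 2nd Monday is the 14th — 14 January 2013.

14 January 2013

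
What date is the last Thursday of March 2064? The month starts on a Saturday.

March 2064 begins on a Saturday, so the first Thursday is March 6 (5 days later).
March 2064 has 31 days. Adding weeks: 6, 13, 20, 27 — the last one ≤ 31 is the 27th.

March 27, 2064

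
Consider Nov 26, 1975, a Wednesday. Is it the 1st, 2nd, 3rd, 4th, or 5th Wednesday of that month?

4th

Day 26 falls in week ⌈26/7⌉ of the month.
Days 1–7 hold the 1st Wednesday, 8–14 the 2nd, 15–21 the 3rd, 22–28 the 4th, 29–31 the 5th.
26 is in the range for the 4th.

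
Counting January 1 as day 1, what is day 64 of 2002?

Mar 5, 2002

Jan has 31 days (64 − 31 = 33 remain).
Feb has 28 days (33 − 28 = 5 remain).
5 into Mar → Mar 5.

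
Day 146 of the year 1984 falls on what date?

May 25, 1984

January has 31 days (146 − 31 = 115 remain).
February has 29 days (115 − 29 = 86 remain).
March has 31 days (86 − 31 = 55 remain).
April has 30 days (55 − 30 = 25 remain).
25 into May → May 25.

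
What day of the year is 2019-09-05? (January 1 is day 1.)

Days in months before September: 31 + 28 + 31 + 30 + 31 + 30 + 31 + 31 = 243.
Plus 5 days into September → day 248.

248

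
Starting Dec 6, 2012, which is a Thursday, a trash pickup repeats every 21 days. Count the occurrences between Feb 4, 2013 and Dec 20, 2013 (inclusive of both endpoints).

16

Occurrences land 21·i days after Dec 6, 2012 for i = 0, 1, 2, …
Feb 4, 2013 is 60 days after the start; 60 ÷ 21 = 2 remainder 18; since the remainder is 18, round up to i = 3. First occurrence in the window: #4 on Feb 7, 2013 (3×21 = 63 days in).
Dec 20, 2013 is 379 days after the start; 379 ÷ 21 = 18 remainder 1. Last occurrence in the window: #19 on Dec 19, 2013.
Occurrences #4 through #19: 16 in total.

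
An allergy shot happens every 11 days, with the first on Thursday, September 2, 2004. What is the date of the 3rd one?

September 24, 2004

The 3rd occurrence is 2 intervals after the first: 2 × 11 = 22 days after September 2, 2004.
22 days later is September 24, 2004.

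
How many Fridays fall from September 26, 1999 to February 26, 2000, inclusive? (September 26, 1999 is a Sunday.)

22

September 26, 1999 is a Sunday; the first Friday on or after it is October 1, 1999 (5 days later).
From October 1, 1999 to February 26, 2000: 30 + 30 + 31 + 31 + 26 = 148 days (rest of October, November, December, January, February).
148 ÷ 7 = 21 full weeks with remainder 1, so 21 more Fridays after the first → 22.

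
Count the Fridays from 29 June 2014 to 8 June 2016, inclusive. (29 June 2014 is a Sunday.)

101

29 June 2014 is a Sunday; the first Friday on or after it is 4 July 2014 (5 days later).
From 4 July 2014 to 8 June 2016: 180 + 365 + 160 = 705 days (rest of 2014, 2015, to 8 June 2016 in 2016).
705 ÷ 7 = 100 full weeks with remainder 5, so 100 more Fridays after the first → 101.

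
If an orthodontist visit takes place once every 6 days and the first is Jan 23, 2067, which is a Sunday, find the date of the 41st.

The 41st occurrence is 40 intervals after the first: 40 × 6 = 240 days after Jan 23, 2067.
Jan has 31 days — 8 days to the end of Jan leaves 232.
Feb has 28 days (204 left).
Mar has 31 days (173 left).
Apr has 30 days (143 left).
May has 31 days (112 left).
Jun has 30 days (82 left).
Jul has 31 days (51 left).
Aug has 31 days (20 left).
20 days into Sep → Sep 20, 2067.

Sep 20, 2067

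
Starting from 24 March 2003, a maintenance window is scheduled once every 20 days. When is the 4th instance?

23 May 2003

The 4th occurrence is 3 intervals after the first: 3 × 20 = 60 days after 24 March 2003.
March has 31 days — 7 days to the end of March leaves 53.
April has 30 days (23 left).
23 days into May → 23 May 2003.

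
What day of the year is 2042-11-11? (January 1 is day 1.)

315

Days in months before November: 31 + 28 + 31 + 30 + 31 + 30 + 31 + 31 + 30 + 31 = 304.
Plus 11 days into November → day 315.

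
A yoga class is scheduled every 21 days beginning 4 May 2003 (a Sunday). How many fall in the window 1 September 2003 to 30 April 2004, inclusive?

12

Occurrences land 21·i days after 4 May 2003 for i = 0, 1, 2, …
1 September 2003 is 120 days after the start; 120 ÷ 21 = 5 remainder 15; since the remainder is 15, round up to i = 6. First occurrence in the window: #7 on 7 September 2003 (6×21 = 126 days in).
30 April 2004 is 362 days after the start; 362 ÷ 21 = 17 remainder 5. Last occurrence in the window: #18 on 25 April 2004.
Occurrences #7 through #18: 12 in total.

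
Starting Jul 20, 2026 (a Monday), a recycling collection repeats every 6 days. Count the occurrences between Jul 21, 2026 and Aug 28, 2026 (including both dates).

Occurrences land 6·i days after Jul 20, 2026 for i = 0, 1, 2, …
Jul 21, 2026 is 1 day after the start; 1 ÷ 6 = 0 remainder 1; since the remainder is 1, round up to i = 1. First occurrence in the window: #2 on Jul 26, 2026 (1×6 = 6 days in).
Aug 28, 2026 is 39 days after the start; 39 ÷ 6 = 6 remainder 3. Last occurrence in the window: #7 on Aug 25, 2026.
Occurrences #2 through #7: 6 in total.

6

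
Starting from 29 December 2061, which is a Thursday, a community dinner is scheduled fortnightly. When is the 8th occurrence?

The 8th occurrence is 7 intervals after the first: 7 × 14 = 98 days after 29 December 2061.
December has 31 days — 2 days to the end of December leaves 96.
January has 31 days (65 left).
February has 28 days (37 left).
March has 31 days (6 left).
6 days into April → 6 April 2062.

6 April 2062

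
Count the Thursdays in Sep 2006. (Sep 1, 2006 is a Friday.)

4

Sep 1, 2006 is a Friday; the first Thursday on or after it is Sep 7, 2006 (6 days later).
From Sep 7, 2006 to Sep 30, 2006 is 30 − 7 = 23 days.
23 ÷ 7 = 3 full weeks with remainder 2, so 3 more Thursdays after the first → 4.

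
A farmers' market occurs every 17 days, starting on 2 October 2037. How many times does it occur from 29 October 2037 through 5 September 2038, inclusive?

Occurrences land 17·i days after 2 October 2037 for i = 0, 1, 2, …
29 October 2037 is 27 days after the start; 27 ÷ 17 = 1 remainder 10; since the remainder is 10, round up to i = 2. First occurrence in the window: #3 on 5 November 2037 (2×17 = 34 days in).
5 September 2038 is 338 days after the start; 338 ÷ 17 = 19 remainder 15. Last occurrence in the window: #20 on 21 August 2038.
Occurrences #3 through #20: 18 in total.

18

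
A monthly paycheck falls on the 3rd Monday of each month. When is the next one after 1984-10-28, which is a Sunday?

1984-11-19

October 1984 starts on a Monday; its first Monday is the 1st, so the 3rd Monday is the 15th — 1984-10-15.
That is not after 1984-10-28, so look at November 1984.
November 1984 starts on a Thursday; its first Monday is the 5th, so the 3rd Monday is the 19th — 1984-11-19.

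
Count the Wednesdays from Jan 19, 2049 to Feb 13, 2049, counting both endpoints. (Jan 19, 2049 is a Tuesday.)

4

Jan 19, 2049 is a Tuesday; the first Wednesday on or after it is Jan 20, 2049 (1 day later).
From Jan 20, 2049 to Feb 13, 2049: 11 + 13 = 24 days (rest of Jan, Feb).
24 ÷ 7 = 3 full weeks with remainder 3, so 3 more Wednesdays after the first → 4.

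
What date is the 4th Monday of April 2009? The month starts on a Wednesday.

April 27, 2009

April 2009 begins on a Wednesday, so the first Monday is April 6 (5 days later).
The 4th Monday is 3 weeks later: 6 + 21 = 27.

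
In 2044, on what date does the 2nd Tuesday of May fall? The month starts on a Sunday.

May 2044 begins on a Sunday, so the first Tuesday is May 3 (2 days later).
The 2nd Tuesday is 1 weeks later: 3 + 7 = 10.

10 May 2044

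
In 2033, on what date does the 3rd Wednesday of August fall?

August 17, 2033

August 2033 begins on a Monday, so the first Wednesday is August 3 (2 days later).
The 3rd Wednesday is 2 weeks later: 3 + 14 = 17.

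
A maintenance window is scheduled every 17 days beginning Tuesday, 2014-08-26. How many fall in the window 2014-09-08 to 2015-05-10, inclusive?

Occurrences land 17·i days after 2014-08-26 for i = 0, 1, 2, …
2014-09-08 is 13 days after the start; 13 ÷ 17 = 0 remainder 13; since the remainder is 13, round up to i = 1. First occurrence in the window: #2 on 2014-09-12 (1×17 = 17 days in).
2015-05-10 is 257 days after the start; 257 ÷ 17 = 15 remainder 2. Last occurrence in the window: #16 on 2015-05-08.
Occurrences #2 through #16: 15 in total.

15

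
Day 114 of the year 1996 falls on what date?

Apr 23, 1996

Jan has 31 days (114 − 31 = 83 remain).
Feb has 29 days (83 − 29 = 54 remain).
Mar has 31 days (54 − 31 = 23 remain).
23 into Apr → Apr 23.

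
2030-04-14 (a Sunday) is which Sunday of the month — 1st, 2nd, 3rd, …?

2nd

Day 14 falls in week ⌈14/7⌉ of the month.
Days 1–7 hold the 1st Sunday, 8–14 the 2nd, 15–21 the 3rd, 22–28 the 4th, 29–31 the 5th.
14 is in the range for the 2nd.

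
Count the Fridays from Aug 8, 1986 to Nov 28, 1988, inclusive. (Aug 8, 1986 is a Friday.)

121

Aug 8, 1986 is a Friday; the first Friday on or after it is Aug 8, 1986.
From Aug 8, 1986 to Nov 28, 1988: 145 + 365 + 333 = 843 days (rest of 1986, 1987, to Nov 28, 1988 in 1988).
843 ÷ 7 = 120 full weeks with remainder 3, so 120 more Fridays after the first → 121.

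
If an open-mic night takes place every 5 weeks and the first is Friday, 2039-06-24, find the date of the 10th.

2040-05-04

The 10th occurrence is 9 intervals after the first: 9 × 35 = 315 days after 2039-06-24.
June has 30 days — 6 days to the end of June leaves 309.
July has 31 days (278 left).
August has 31 days (247 left).
September has 30 days (217 left).
October has 31 days (186 left).
November has 30 days (156 left).
December has 31 days (125 left).
January has 31 days (94 left).
February has 29 days (65 left).
March has 31 days (34 left).
April has 30 days (4 left).
4 days into May → 2040-05-04.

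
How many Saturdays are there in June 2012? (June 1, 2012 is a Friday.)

June 1, 2012 is a Friday; the first Saturday on or after it is June 2, 2012 (1 day later).
From June 2, 2012 to June 30, 2012 is 30 − 2 = 28 days.
28 ÷ 7 = 4 full weeks with remainder 0, so 4 more Saturdays after the first → 5.

5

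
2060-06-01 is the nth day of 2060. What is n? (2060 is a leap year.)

Days in months before June: 31 + 29 + 31 + 30 + 31 = 152.
Plus 1 day into June → day 153.

153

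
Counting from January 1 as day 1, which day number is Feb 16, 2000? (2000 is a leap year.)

47

Days in months before Feb: 31 = 31.
Plus 16 days into Feb → day 47.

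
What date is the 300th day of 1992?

26 October 1992

January has 31 days (300 − 31 = 269 remain).
February has 29 days (269 − 29 = 240 remain).
March has 31 days (240 − 31 = 209 remain).
April has 30 days (209 − 30 = 179 remain).
May has 31 days (179 − 31 = 148 remain).
June has 30 days (148 − 30 = 118 remain).
July has 31 days (118 − 31 = 87 remain).
August has 31 days (87 − 31 = 56 remain).
September has 30 days (56 − 30 = 26 remain).
26 into October → October 26.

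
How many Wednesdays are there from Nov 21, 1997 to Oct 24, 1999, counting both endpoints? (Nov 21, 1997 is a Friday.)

Nov 21, 1997 is a Friday; the first Wednesday on or after it is Nov 26, 1997 (5 days later).
From Nov 26, 1997 to Oct 24, 1999: 35 + 365 + 297 = 697 days (rest of 1997, 1998, to Oct 24, 1999 in 1999).
697 ÷ 7 = 99 full weeks with remainder 4, so 99 more Wednesdays after the first → 100.

100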